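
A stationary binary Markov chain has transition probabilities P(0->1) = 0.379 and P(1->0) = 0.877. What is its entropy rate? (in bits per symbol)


Stationary distribution: pi_0 = p10/(p01+p10) = 0.6982, pi_1 = 0.3018. Entropy rate H' = pi_0*H(p01) + pi_1*H(p10) = 0.6982*0.9573 + 0.3018*0.5379 = 0.8308

0.8308 bits/symbol


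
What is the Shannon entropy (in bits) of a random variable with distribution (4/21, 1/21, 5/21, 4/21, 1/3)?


H = -sum(p_i * log2(p_i)). Terms: -(4/21)*log2(4/21) = 0.455680; -(1/21)*log2(1/21) = 0.209158; -(5/21)*log2(5/21) = 0.492950; -(4/21)*log2(4/21) = 0.455680; -(1/3)*log2(1/3) = 0.528321. H = 0.455680 + 0.209158 + 0.492950 + 0.455680 + 0.528321 = 2.1418

2.1418 bits


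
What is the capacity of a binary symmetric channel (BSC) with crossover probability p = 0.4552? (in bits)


H(p) = -p*log2(p) - (1-p)*log2(1-p) = -0.4552*log2(0.4552) - 0.5448*log2(0.5448) = 0.516847 + 0.477355 = 0.9942. C = 1 - H(p) = 1 - 0.9942 = 0.0058

0.0058 bits


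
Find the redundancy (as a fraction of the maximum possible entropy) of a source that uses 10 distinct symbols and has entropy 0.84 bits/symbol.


H_max = log2(K) = log2(10) = 3.3219 bits/symbol. Redundancy = 1 - H/H_max = 1 - 0.84/3.3219 = 1 - 0.2529 = 0.7471

0.7471


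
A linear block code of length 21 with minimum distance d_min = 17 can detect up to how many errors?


Detection capability = d_min - 1 = 17 - 1 = 16

16 errors


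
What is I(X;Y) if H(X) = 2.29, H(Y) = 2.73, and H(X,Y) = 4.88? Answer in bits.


I(X;Y) = H(X) + H(Y) - H(X,Y) = 2.29 + 2.73 - 4.88 = 0.14

0.14 bits


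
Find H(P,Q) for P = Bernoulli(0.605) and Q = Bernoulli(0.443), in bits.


H(P,Q) = -p*log2(q) - (1-p)*log2(1-q). -0.605*log2(0.443) = 0.710646; -0.395*log2(0.557) = 0.333479. H(P,Q) = 0.710646 + 0.333479 = 1.0441

1.0441 bits


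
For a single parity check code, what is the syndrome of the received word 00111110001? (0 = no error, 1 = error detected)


Syndrome = XOR of all bits = 0 XOR 0 XOR 1 XOR 1 XOR 1 XOR 1 XOR 1 XOR 0 XOR 0 XOR 0 XOR 1 = 0

0


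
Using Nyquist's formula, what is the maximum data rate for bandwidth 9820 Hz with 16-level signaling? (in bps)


Rate = 2 * B * log2(M) = 2 * 9820 * 4.0 = 78560.0

78560.0 bps


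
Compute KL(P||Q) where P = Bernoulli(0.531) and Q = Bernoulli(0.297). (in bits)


KL = p*log2(p/q) + (1-p)*log2((1-p)/(1-q)) = 0.531*log2(0.531/0.297) + 0.469*log2(0.469/0.703) = 0.1712

0.1712 bits


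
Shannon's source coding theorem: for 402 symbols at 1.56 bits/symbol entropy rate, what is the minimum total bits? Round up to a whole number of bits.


Minimum bits >= n * H = 402 * 1.56 = 627.12, rounded up to a whole number of bits = 628

628 bits


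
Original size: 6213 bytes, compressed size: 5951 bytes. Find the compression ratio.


Ratio = original / compressed = 6213 / 5951 = 1.044

1.044


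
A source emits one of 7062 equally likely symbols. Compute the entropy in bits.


H = log2(n) = log2(7062) = 12.7859

12.7859 bits


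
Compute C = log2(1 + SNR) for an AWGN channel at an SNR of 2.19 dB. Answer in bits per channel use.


SNR_linear = 10^(2.19/10) = 1.6558; C = log2(1 + SNR_linear) = log2(1 + 1.6558) = 1.4091

1.4091 bits/channel use


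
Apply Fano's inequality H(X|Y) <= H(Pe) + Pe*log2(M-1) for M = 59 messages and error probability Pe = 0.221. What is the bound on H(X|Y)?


H(Pe) = -Pe*log2(Pe) - (1-Pe)*log2(1-Pe) = -0.221*log2(0.221) - 0.779*log2(0.779) = 0.481312 + 0.280677 = 0.762. Pe*log2(M-1) = 0.221*log2(58) = 1.294614. Bound = H(Pe) + Pe*log2(M-1) = 0.481312 + 0.280677 + 1.294614 = 2.0566

2.0566 bits


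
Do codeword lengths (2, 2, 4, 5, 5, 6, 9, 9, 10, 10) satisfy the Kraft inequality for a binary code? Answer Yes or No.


Kraft sum = sum(2^(-l_i)) = 0.6465, need <= 1. Result: satisfied (a binary prefix-free code with these lengths exists)

Yes


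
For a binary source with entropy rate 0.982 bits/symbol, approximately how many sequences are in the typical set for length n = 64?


log2|A_typical| = nH = 64 * 0.982 = 62.848, so |A_typical| ~ 2^62.848 = 8.301e+18

8.301e+18


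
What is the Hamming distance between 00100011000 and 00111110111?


Count differing positions: . . . ^ ^ ^ . ^ ^ ^ ^ = 7 differences

7


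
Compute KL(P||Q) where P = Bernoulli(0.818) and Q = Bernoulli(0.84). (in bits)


KL = p*log2(p/q) + (1-p)*log2((1-p)/(1-q)) = 0.818*log2(0.818/0.84) + 0.182*log2(0.182/0.16) = 0.0025

0.0025 bits


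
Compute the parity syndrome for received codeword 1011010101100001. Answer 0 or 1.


Syndrome = XOR of all bits = 1 XOR 0 XOR 1 XOR 1 XOR 0 XOR 1 XOR 0 XOR 1 XOR 0 XOR 1 XOR 1 XOR 0 XOR 0 XOR 0 XOR 0 XOR 1 = 0

0


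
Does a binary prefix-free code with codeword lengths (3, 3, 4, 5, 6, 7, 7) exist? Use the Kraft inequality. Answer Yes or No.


Kraft sum = sum(2^(-l_i)) = 0.375, need <= 1. Result: satisfied (a binary prefix-free code with these lengths exists)

Yes


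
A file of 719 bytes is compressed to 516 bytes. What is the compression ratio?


Ratio = original / compressed = 719 / 516 = 1.3934

1.3934


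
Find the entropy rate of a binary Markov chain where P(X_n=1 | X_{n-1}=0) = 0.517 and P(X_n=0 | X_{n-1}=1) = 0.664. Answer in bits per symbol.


Stationary distribution: pi_0 = p10/(p01+p10) = 0.5622, pi_1 = 0.4378. Entropy rate H' = pi_0*H(p01) + pi_1*H(p10) = 0.5622*0.9992 + 0.4378*0.9209 = 0.9649

0.9649 bits/symbol


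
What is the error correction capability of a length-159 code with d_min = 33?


Correction capability = floor((d-1)/2) = floor((33-1)/2) = 16

16 errors


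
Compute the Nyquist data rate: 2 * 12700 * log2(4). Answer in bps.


Rate = 2 * B * log2(M) = 2 * 12700 * 2.0 = 50800.0

50800.0 bps


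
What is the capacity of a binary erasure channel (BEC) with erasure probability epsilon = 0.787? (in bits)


C = 1 - epsilon = 1 - 0.787 = 0.213

0.213 bits


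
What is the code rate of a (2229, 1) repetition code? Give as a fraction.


Rate = k/n = 1/2229

1/2229


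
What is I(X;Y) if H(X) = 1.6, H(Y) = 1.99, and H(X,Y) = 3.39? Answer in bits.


I(X;Y) = H(X) + H(Y) - H(X,Y) = 1.6 + 1.99 - 3.39 = 0.2

0.2 bits


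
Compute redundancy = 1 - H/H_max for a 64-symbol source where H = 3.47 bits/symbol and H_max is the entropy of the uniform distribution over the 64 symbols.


H_max = log2(K) = log2(64) = 6.0 bits/symbol. Redundancy = 1 - H/H_max = 1 - 3.47/6.0 = 1 - 0.5783 = 0.4217

0.4217


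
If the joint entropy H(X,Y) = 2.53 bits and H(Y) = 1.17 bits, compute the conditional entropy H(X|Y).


H(X|Y) = H(X,Y) - H(Y) = 2.53 - 1.17 = 1.36

1.36 bits


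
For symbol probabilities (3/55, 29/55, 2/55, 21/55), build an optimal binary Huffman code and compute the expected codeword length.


Huffman construction (repeatedly merge the two least-probable nodes; each merge adds 1 bit to every symbol beneath it): 2/55 + 3/55 = 1/11; 1/11 + 21/55 = 26/55; 26/55 + 29/55 = 1. Resulting codeword lengths (in the order the probabilities were given): (3, 1, 3, 2). L_avg = sum(p_i * l_i) = 3/55*3 + 29/55*1 + 2/55*3 + 21/55*2 = 86/55 = 1.5636

1.5636 bits


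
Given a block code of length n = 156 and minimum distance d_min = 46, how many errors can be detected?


Detection capability = d_min - 1 = 46 - 1 = 45

45 errors


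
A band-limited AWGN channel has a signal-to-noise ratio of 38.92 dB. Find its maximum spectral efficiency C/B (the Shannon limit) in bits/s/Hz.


SNR_linear = 10^(38.92/10) = 7798.3011; C/B = log2(1 + SNR_linear) = log2(1 + 7798.3011) = 12.9291

12.9291 bits/s/Hz


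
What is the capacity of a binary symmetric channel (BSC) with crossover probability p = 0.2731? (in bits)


H(p) = -p*log2(p) - (1-p)*log2(1-p) = -0.2731*log2(0.2731) - 0.7269*log2(0.7269) = 0.511379 + 0.334498 = 0.8459. C = 1 - H(p) = 1 - 0.8459 = 0.1541

0.1541 bits


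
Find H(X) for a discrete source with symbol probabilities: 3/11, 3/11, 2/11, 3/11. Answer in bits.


H = -sum(p_i * log2(p_i)). Terms: -(3/11)*log2(3/11) = 0.511219; -(3/11)*log2(3/11) = 0.511219; -(2/11)*log2(2/11) = 0.447169; -(3/11)*log2(3/11) = 0.511219. H = 0.511219 + 0.511219 + 0.447169 + 0.511219 = 1.9808

1.9808 bits


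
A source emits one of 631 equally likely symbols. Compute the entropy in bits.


H = log2(n) = log2(631) = 9.3015

9.3015 bits


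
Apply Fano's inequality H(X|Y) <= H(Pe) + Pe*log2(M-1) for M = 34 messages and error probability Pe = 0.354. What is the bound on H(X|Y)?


H(Pe) = -Pe*log2(Pe) - (1-Pe)*log2(1-Pe) = -0.354*log2(0.354) - 0.646*log2(0.646) = 0.530355 + 0.407234 = 0.9376. Pe*log2(M-1) = 0.354*log2(33) = 1.785716. Bound = H(Pe) + Pe*log2(M-1) = 0.530355 + 0.407234 + 1.785716 = 2.7233

2.7233 bits


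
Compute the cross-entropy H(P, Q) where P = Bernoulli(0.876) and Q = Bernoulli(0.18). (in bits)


H(P,Q) = -p*log2(q) - (1-p)*log2(1-q). -0.876*log2(0.18) = 2.167164; -0.124*log2(0.82) = 0.035502. H(P,Q) = 2.167164 + 0.035502 = 2.2027

2.2027 bits


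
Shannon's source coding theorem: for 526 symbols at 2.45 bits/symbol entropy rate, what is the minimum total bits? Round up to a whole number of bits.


Minimum bits >= n * H = 526 * 2.45 = 1288.7, rounded up to a whole number of bits = 1289

1289 bits


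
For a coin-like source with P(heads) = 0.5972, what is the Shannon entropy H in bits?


H = -p*log2(p) - (1-p)*log2(1-p). -0.5972*log2(0.5972) = 0.444146; -0.4028*log2(0.4028) = 0.528419. H = 0.444146 + 0.528419 = 0.9726

0.9726 bits


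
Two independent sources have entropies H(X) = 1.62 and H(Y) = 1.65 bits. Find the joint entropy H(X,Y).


For independent variables, H(X,Y) = H(X) + H(Y) = 1.62 + 1.65 = 3.27

3.27 bits


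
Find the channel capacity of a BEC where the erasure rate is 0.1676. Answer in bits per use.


C = 1 - epsilon = 1 - 0.1676 = 0.8324

0.8324 bits


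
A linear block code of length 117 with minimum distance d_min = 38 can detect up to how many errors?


Detection capability = d_min - 1 = 38 - 1 = 37

37 errors


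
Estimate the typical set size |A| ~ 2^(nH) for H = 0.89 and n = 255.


log2|A_typical| = nH = 255 * 0.89 = 226.95, so |A_typical| ~ 2^226.95 = 2.083e+68

2.083e+68


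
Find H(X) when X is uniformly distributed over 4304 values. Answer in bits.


H = log2(n) = log2(4304) = 12.0715

12.0715 bits


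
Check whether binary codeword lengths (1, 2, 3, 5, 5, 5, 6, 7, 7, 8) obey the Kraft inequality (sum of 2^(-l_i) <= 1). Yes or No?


Kraft sum = sum(2^(-l_i)) = 1.0039, need <= 1. Result: violated (a binary prefix-free code with these lengths cannot exist)

No


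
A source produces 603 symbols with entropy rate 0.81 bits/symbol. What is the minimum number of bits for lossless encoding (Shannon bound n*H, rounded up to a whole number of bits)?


Minimum bits >= n * H = 603 * 0.81 = 488.43, rounded up to a whole number of bits = 489

489 bits


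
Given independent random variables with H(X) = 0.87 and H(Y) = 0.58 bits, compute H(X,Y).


For independent variables, H(X,Y) = H(X) + H(Y) = 0.87 + 0.58 = 1.45

1.45 bits


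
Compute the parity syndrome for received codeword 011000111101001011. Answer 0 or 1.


Syndrome = XOR of all bits = 0 XOR 1 XOR 1 XOR 0 XOR 0 XOR 0 XOR 1 XOR 1 XOR 1 XOR 1 XOR 0 XOR 1 XOR 0 XOR 0 XOR 1 XOR 0 XOR 1 XOR 1 = 0

0


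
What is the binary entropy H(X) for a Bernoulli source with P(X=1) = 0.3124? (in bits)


H = -p*log2(p) - (1-p)*log2(1-p). -0.3124*log2(0.3124) = 0.524374; -0.6876*log2(0.6876) = 0.371551. H = 0.524374 + 0.371551 = 0.8959

0.8959 bits


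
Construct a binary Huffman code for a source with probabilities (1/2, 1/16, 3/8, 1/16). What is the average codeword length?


Huffman construction (repeatedly merge the two least-probable nodes; each merge adds 1 bit to every symbol beneath it): 1/16 + 1/16 = 1/8; 1/8 + 3/8 = 1/2; 1/2 + 1/2 = 1. Resulting codeword lengths (in the order the probabilities were given): (1, 3, 2, 3). L_avg = sum(p_i * l_i) = 1/2*1 + 1/16*3 + 3/8*2 + 1/16*3 = 13/8 = 1.625

1.625 bits


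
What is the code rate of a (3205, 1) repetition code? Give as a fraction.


Rate = k/n = 1/3205

1/3205


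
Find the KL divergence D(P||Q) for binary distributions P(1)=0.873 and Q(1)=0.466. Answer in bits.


KL = p*log2(p/q) + (1-p)*log2((1-p)/(1-q)) = 0.873*log2(0.873/0.466) + 0.127*log2(0.127/0.534) = 0.5275

0.5275 bits


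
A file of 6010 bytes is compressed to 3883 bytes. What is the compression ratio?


Ratio = original / compressed = 6010 / 3883 = 1.5478

1.5478


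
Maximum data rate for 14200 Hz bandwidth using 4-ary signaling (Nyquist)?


Rate = 2 * B * log2(M) = 2 * 14200 * 2.0 = 56800.0

56800.0 bps


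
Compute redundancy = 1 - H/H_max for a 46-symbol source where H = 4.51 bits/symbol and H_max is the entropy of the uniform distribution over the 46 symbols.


H_max = log2(K) = log2(46) = 5.5236 bits/symbol. Redundancy = 1 - H/H_max = 1 - 4.51/5.5236 = 1 - 0.8165 = 0.1835

0.1835


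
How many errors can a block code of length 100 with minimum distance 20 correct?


Correction capability = floor((d-1)/2) = floor((20-1)/2) = 9

9 errors


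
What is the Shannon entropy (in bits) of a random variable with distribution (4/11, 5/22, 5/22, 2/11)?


H = -sum(p_i * log2(p_i)). Terms: -(4/11)*log2(4/11) = 0.530702; -(5/22)*log2(5/22) = 0.485796; -(5/22)*log2(5/22) = 0.485796; -(2/11)*log2(2/11) = 0.447169. H = 0.530702 + 0.485796 + 0.485796 + 0.447169 = 1.9495

1.9495 bits


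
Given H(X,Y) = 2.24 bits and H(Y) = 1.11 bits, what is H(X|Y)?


H(X|Y) = H(X,Y) - H(Y) = 2.24 - 1.11 = 1.13

1.13 bits


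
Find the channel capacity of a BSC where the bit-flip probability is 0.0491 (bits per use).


H(p) = -p*log2(p) - (1-p)*log2(1-p) = -0.0491*log2(0.0491) - 0.9509*log2(0.9509) = 0.213493 + 0.069068 = 0.2826. C = 1 - H(p) = 1 - 0.2826 = 0.7174

0.7174 bits


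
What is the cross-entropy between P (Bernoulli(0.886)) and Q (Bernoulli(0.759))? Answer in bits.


H(P,Q) = -p*log2(q) - (1-p)*log2(1-q). -0.886*log2(0.759) = 0.352476; -0.114*log2(0.241) = 0.234030. H(P,Q) = 0.352476 + 0.234030 = 0.5865

0.5865 bits


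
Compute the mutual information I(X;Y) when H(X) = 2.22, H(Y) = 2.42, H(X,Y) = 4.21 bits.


I(X;Y) = H(X) + H(Y) - H(X,Y) = 2.22 + 2.42 - 4.21 = 0.43

0.43 bits


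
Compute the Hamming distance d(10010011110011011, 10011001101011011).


Count differing positions: . . . . ^ . ^ . . ^ ^ . . . . . . = 4 differences

4


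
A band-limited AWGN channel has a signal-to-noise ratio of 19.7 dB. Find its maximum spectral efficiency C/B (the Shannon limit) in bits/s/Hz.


SNR_linear = 10^(19.7/10) = 93.3254; C/B = log2(1 + SNR_linear) = log2(1 + 93.3254) = 6.5596

6.5596 bits/s/Hz


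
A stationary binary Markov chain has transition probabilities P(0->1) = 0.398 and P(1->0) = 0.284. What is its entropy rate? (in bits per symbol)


Stationary distribution: pi_0 = p10/(p01+p10) = 0.4164, pi_1 = 0.5836. Entropy rate H' = pi_0*H(p01) + pi_1*H(p10) = 0.4164*0.9698 + 0.5836*0.8608 = 0.9062

0.9062 bits/symbol


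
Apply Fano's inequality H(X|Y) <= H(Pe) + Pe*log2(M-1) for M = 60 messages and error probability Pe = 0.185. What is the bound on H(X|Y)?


H(Pe) = -Pe*log2(Pe) - (1-Pe)*log2(1-Pe) = -0.185*log2(0.185) - 0.815*log2(0.815) = 0.450365 + 0.240529 = 0.6909. Pe*log2(M-1) = 0.185*log2(59) = 1.088289. Bound = H(Pe) + Pe*log2(M-1) = 0.450365 + 0.240529 + 1.088289 = 1.7792

1.7792 bits


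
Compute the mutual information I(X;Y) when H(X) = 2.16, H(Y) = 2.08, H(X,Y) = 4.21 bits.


I(X;Y) = H(X) + H(Y) - H(X,Y) = 2.16 + 2.08 - 4.21 = 0.03

0.03 bits


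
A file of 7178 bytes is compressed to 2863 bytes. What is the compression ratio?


Ratio = original / compressed = 7178 / 2863 = 2.5072

2.5072


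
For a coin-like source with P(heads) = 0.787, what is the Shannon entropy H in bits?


H = -p*log2(p) - (1-p)*log2(1-p). -0.787*log2(0.787) = 0.271959; -0.213*log2(0.213) = 0.475219. H = 0.271959 + 0.475219 = 0.7472

0.7472 bits


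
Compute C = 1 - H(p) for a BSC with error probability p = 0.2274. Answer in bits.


H(p) = -p*log2(p) - (1-p)*log2(1-p) = -0.2274*log2(0.2274) - 0.7726*log2(0.7726) = 0.485885 + 0.287567 = 0.7735. C = 1 - H(p) = 1 - 0.7735 = 0.2265

0.2265 bits


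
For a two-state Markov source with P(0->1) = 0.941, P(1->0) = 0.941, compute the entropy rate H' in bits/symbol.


Stationary distribution: pi_0 = p10/(p01+p10) = 0.5, pi_1 = 0.5. Entropy rate H' = pi_0*H(p01) + pi_1*H(p10) = 0.5*0.3235 + 0.5*0.3235 = 0.3235

0.3235 bits/symbol


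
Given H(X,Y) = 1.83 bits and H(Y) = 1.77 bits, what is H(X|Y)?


H(X|Y) = H(X,Y) - H(Y) = 1.83 - 1.77 = 0.06

0.06 bits


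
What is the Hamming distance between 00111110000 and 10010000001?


Count differing positions: ^ . ^ . ^ ^ ^ . . . ^ = 6 differences

6


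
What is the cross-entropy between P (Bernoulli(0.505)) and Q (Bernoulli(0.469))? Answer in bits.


H(P,Q) = -p*log2(q) - (1-p)*log2(1-q). -0.505*log2(0.469) = 0.551632; -0.495*log2(0.531) = 0.452042. H(P,Q) = 0.551632 + 0.452042 = 1.0037

1.0037 bits


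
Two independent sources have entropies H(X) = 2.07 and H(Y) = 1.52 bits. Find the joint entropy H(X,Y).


For independent variables, H(X,Y) = H(X) + H(Y) = 2.07 + 1.52 = 3.59

3.59 bits


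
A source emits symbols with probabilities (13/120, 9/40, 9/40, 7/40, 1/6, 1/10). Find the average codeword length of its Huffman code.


Huffman construction (repeatedly merge the two least-probable nodes; each merge adds 1 bit to every symbol beneath it): 1/10 + 13/120 = 5/24; 1/6 + 7/40 = 41/120; 5/24 + 9/40 = 13/30; 9/40 + 41/120 = 17/30; 13/30 + 17/30 = 1. Resulting codeword lengths (in the order the probabilities were given): (3, 2, 2, 3, 3, 3). L_avg = sum(p_i * l_i) = 13/120*3 + 9/40*2 + 9/40*2 + 7/40*3 + 1/6*3 + 1/10*3 = 51/20 = 2.55

2.55 bits


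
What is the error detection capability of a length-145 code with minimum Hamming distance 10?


Detection capability = d_min - 1 = 10 - 1 = 9

9 errors


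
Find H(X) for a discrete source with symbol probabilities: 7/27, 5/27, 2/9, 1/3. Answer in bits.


H = -sum(p_i * log2(p_i)). Terms: -(7/27)*log2(7/27) = 0.504916; -(5/27)*log2(5/27) = 0.450548; -(2/9)*log2(2/9) = 0.482206; -(1/3)*log2(1/3) = 0.528321. H = 0.504916 + 0.450548 + 0.482206 + 0.528321 = 1.966

1.966 bits


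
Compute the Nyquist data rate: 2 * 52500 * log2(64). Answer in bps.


Rate = 2 * B * log2(M) = 2 * 52500 * 6.0 = 630000.0

630000.0 bps


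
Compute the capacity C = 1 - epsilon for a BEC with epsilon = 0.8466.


C = 1 - epsilon = 1 - 0.8466 = 0.1534

0.1534 bits


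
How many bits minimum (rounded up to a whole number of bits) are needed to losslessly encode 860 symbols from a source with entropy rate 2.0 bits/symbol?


Minimum bits >= n * H = 860 * 2.0 = 1720.0, rounded up to a whole number of bits = 1720

1720 bits


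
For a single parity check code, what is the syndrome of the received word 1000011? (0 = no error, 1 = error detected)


Syndrome = XOR of all bits = 1 XOR 0 XOR 0 XOR 0 XOR 0 XOR 1 XOR 1 = 1

1


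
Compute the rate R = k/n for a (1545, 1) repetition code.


Rate = k/n = 1/1545

1/1545


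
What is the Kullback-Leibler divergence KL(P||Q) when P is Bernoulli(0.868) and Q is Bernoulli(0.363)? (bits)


KL = p*log2(p/q) + (1-p)*log2((1-p)/(1-q)) = 0.868*log2(0.868/0.363) + 0.132*log2(0.132/0.637) = 0.792

0.792 bits


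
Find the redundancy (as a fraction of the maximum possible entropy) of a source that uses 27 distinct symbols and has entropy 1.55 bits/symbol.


H_max = log2(K) = log2(27) = 4.7549 bits/symbol. Redundancy = 1 - H/H_max = 1 - 1.55/4.7549 = 1 - 0.326 = 0.674

0.674


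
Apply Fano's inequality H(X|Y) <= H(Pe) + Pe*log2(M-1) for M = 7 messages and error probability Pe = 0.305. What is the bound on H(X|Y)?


H(Pe) = -Pe*log2(Pe) - (1-Pe)*log2(1-Pe) = -0.305*log2(0.305) - 0.695*log2(0.695) = 0.522501 + 0.364816 = 0.8873. Pe*log2(M-1) = 0.305*log2(6) = 0.788414. Bound = H(Pe) + Pe*log2(M-1) = 0.522501 + 0.364816 + 0.788414 = 1.6757

1.6757 bits


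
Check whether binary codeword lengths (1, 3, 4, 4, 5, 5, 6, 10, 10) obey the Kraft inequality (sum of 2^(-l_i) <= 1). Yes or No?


Kraft sum = sum(2^(-l_i)) = 0.8301, need <= 1. Result: satisfied (a binary prefix-free code with these lengths exists)

Yes


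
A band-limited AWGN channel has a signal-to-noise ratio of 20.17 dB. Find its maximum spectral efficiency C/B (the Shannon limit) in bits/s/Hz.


SNR_linear = 10^(20.17/10) = 103.992; C/B = log2(1 + SNR_linear) = log2(1 + 103.992) = 6.7141

6.7141 bits/s/Hz


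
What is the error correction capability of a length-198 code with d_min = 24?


Correction capability = floor((d-1)/2) = floor((24-1)/2) = 11

11 errors


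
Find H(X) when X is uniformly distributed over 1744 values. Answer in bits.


H = log2(n) = log2(1744) = 10.7682

10.7682 bits


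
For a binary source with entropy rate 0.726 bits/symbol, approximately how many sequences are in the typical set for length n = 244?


log2|A_typical| = nH = 244 * 0.726 = 177.144, so |A_typical| ~ 2^177.144 = 2.117e+53

2.117e+53


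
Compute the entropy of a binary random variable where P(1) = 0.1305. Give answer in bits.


H = -p*log2(p) - (1-p)*log2(1-p). -0.1305*log2(0.1305) = 0.383393; -0.8695*log2(0.8695) = 0.175415. H = 0.383393 + 0.175415 = 0.5588

0.5588 bits


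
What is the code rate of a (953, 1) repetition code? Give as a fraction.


Rate = k/n = 1/953

1/953


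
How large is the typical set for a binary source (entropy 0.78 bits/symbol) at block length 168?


log2|A_typical| = nH = 168 * 0.78 = 131.04, so |A_typical| ~ 2^131.04 = 2.799e+39

2.799e+39


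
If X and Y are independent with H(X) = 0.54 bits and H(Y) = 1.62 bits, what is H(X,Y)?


For independent variables, H(X,Y) = H(X) + H(Y) = 0.54 + 1.62 = 2.16

2.16 bits


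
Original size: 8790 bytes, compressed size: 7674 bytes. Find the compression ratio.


Ratio = original / compressed = 8790 / 7674 = 1.1454

1.1454


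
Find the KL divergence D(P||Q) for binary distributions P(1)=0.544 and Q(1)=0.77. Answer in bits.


KL = p*log2(p/q) + (1-p)*log2((1-p)/(1-q)) = 0.544*log2(0.544/0.77) + 0.456*log2(0.456/0.23) = 0.1776

0.1776 bits


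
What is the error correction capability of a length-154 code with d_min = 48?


Correction capability = floor((d-1)/2) = floor((48-1)/2) = 23

23 errors


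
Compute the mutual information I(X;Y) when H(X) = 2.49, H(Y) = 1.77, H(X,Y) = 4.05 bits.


I(X;Y) = H(X) + H(Y) - H(X,Y) = 2.49 + 1.77 - 4.05 = 0.21

0.21 bits


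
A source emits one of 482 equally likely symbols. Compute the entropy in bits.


H = log2(n) = log2(482) = 8.9129

8.9129 bits


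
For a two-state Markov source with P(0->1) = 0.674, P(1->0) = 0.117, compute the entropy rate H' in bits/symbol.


Stationary distribution: pi_0 = p10/(p01+p10) = 0.1479, pi_1 = 0.8521. Entropy rate H' = pi_0*H(p01) + pi_1*H(p10) = 0.1479*0.9108 + 0.8521*0.5207 = 0.5784

0.5784 bits/symbol


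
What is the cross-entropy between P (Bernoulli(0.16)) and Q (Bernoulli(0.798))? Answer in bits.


H(P,Q) = -p*log2(q) - (1-p)*log2(1-q). -0.16*log2(0.798) = 0.052086; -0.84*log2(0.202) = 1.938361. H(P,Q) = 0.052086 + 1.938361 = 1.9904

1.9904 bits


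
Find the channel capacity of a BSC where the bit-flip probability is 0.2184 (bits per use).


H(p) = -p*log2(p) - (1-p)*log2(1-p) = -0.2184*log2(0.2184) - 0.7816*log2(0.7816) = 0.479378 + 0.277857 = 0.7572. C = 1 - H(p) = 1 - 0.7572 = 0.2428

0.2428 bits


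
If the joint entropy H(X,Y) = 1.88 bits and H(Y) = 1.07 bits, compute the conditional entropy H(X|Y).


H(X|Y) = H(X,Y) - H(Y) = 1.88 - 1.07 = 0.81

0.81 bits


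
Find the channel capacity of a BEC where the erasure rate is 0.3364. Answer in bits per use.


C = 1 - epsilon = 1 - 0.3364 = 0.6636

0.6636 bits


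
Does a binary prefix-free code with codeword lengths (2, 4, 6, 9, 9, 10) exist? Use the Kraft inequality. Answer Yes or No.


Kraft sum = sum(2^(-l_i)) = 0.333, need <= 1. Result: satisfied (a binary prefix-free code with these lengths exists)

Yes


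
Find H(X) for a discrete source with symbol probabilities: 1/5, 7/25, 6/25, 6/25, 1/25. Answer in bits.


H = -sum(p_i * log2(p_i)). Terms: -(1/5)*log2(1/5) = 0.464386; -(7/25)*log2(7/25) = 0.514220; -(6/25)*log2(6/25) = 0.494134; -(6/25)*log2(6/25) = 0.494134; -(1/25)*log2(1/25) = 0.185754. H = 0.464386 + 0.514220 + 0.494134 + 0.494134 + 0.185754 = 2.1526

2.1526 bits


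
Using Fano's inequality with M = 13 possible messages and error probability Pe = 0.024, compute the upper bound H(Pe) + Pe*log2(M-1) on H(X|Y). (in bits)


H(Pe) = -Pe*log2(Pe) - (1-Pe)*log2(1-Pe) = -0.024*log2(0.024) - 0.976*log2(0.976) = 0.129140 + 0.034206 = 0.1633. Pe*log2(M-1) = 0.024*log2(12) = 0.086039. Bound = H(Pe) + Pe*log2(M-1) = 0.129140 + 0.034206 + 0.086039 = 0.2494

0.2494 bits


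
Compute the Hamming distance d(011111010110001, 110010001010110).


Count differing positions: ^ . ^ ^ . ^ . ^ ^ ^ . . ^ ^ ^ = 10 differences

10


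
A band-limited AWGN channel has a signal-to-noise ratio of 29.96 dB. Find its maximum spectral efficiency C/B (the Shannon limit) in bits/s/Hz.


SNR_linear = 10^(29.96/10) = 990.8319; C/B = log2(1 + SNR_linear) = log2(1 + 990.8319) = 9.954

9.954 bits/s/Hz


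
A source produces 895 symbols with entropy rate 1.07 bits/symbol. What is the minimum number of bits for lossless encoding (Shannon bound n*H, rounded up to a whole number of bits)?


Minimum bits >= n * H = 895 * 1.07 = 957.65, rounded up to a whole number of bits = 958

958 bits


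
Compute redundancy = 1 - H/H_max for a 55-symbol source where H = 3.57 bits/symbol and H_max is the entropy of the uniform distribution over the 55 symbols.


H_max = log2(K) = log2(55) = 5.7814 bits/symbol. Redundancy = 1 - H/H_max = 1 - 3.57/5.7814 = 1 - 0.6175 = 0.3825

0.3825


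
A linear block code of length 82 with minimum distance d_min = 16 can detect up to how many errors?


Detection capability = d_min - 1 = 16 - 1 = 15

15 errors


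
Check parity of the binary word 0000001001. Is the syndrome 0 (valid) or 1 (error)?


Syndrome = XOR of all bits = 0 XOR 0 XOR 0 XOR 0 XOR 0 XOR 0 XOR 1 XOR 0 XOR 0 XOR 1 = 0

0


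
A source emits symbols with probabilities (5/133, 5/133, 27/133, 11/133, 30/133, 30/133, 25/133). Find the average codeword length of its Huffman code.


Huffman construction (repeatedly merge the two least-probable nodes; each merge adds 1 bit to every symbol beneath it): 5/133 + 5/133 = 10/133; 10/133 + 11/133 = 3/19; 3/19 + 25/133 = 46/133; 27/133 + 30/133 = 3/7; 30/133 + 46/133 = 4/7; 3/7 + 4/7 = 1. Resulting codeword lengths (in the order the probabilities were given): (5, 5, 2, 4, 2, 2, 3). L_avg = sum(p_i * l_i) = 5/133*5 + 5/133*5 + 27/133*2 + 11/133*4 + 30/133*2 + 30/133*2 + 25/133*3 = 49/19 = 2.5789

2.5789 bits


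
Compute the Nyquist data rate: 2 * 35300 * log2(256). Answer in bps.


Rate = 2 * B * log2(M) = 2 * 35300 * 8.0 = 564800.0

564800.0 bps


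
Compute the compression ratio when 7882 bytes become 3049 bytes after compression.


Ratio = original / compressed = 7882 / 3049 = 2.5851

2.5851


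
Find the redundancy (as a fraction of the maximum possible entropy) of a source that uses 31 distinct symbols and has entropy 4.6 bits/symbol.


H_max = log2(K) = log2(31) = 4.9542 bits/symbol. Redundancy = 1 - H/H_max = 1 - 4.6/4.9542 = 1 - 0.9285 = 0.0715

0.0715


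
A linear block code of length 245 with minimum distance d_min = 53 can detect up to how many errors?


Detection capability = d_min - 1 = 53 - 1 = 52

52 errors


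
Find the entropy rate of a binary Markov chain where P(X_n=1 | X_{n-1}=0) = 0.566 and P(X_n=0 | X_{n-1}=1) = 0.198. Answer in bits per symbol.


Stationary distribution: pi_0 = p10/(p01+p10) = 0.2592, pi_1 = 0.7408. Entropy rate H' = pi_0*H(p01) + pi_1*H(p10) = 0.2592*0.9874 + 0.7408*0.7179 = 0.7878

0.7878 bits/symbol


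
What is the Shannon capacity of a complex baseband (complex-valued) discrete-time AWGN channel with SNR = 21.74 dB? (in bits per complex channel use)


SNR_linear = 10^(21.74/10) = 149.2794; C = log2(1 + SNR_linear) = log2(1 + 149.2794) = 7.2315

7.2315 bits/channel use


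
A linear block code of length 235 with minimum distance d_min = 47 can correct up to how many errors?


Correction capability = floor((d-1)/2) = floor((47-1)/2) = 23

23 errors


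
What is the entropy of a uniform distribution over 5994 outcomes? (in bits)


H = log2(n) = log2(5994) = 12.5493

12.5493 bits


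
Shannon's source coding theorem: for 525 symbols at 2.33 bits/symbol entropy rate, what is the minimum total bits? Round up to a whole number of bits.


Minimum bits >= n * H = 525 * 2.33 = 1223.25, rounded up to a whole number of bits = 1224

1224 bits


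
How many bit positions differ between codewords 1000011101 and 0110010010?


Count differing positions: ^ ^ ^ . . . ^ ^ ^ ^ = 7 differences

7


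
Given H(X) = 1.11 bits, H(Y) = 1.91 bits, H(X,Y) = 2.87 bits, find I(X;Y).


I(X;Y) = H(X) + H(Y) - H(X,Y) = 1.11 + 1.91 - 2.87 = 0.15

0.15 bits


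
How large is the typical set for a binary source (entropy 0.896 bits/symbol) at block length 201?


log2|A_typical| = nH = 201 * 0.896 = 180.096, so |A_typical| ~ 2^180.096 = 1.638e+54

1.638e+54


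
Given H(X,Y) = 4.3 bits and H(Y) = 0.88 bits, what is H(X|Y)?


H(X|Y) = H(X,Y) - H(Y) = 4.3 - 0.88 = 3.42

3.42 bits


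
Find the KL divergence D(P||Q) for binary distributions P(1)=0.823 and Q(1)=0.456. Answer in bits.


KL = p*log2(p/q) + (1-p)*log2((1-p)/(1-q)) = 0.823*log2(0.823/0.456) + 0.177*log2(0.177/0.544) = 0.4144

0.4144 bits


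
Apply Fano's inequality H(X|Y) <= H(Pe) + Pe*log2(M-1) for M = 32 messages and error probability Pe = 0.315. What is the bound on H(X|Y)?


H(Pe) = -Pe*log2(Pe) - (1-Pe)*log2(1-Pe) = -0.315*log2(0.315) - 0.685*log2(0.685) = 0.524972 + 0.373890 = 0.8989. Pe*log2(M-1) = 0.315*log2(31) = 1.560572. Bound = H(Pe) + Pe*log2(M-1) = 0.524972 + 0.373890 + 1.560572 = 2.4594

2.4594 bits


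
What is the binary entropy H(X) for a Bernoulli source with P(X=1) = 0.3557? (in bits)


H = -p*log2(p) - (1-p)*log2(1-p). -0.3557*log2(0.3557) = 0.530444; -0.6443*log2(0.6443) = 0.408612. H = 0.530444 + 0.408612 = 0.9391

0.9391 bits


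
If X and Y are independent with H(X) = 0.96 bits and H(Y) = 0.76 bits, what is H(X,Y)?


For independent variables, H(X,Y) = H(X) + H(Y) = 0.96 + 0.76 = 1.72

1.72 bits


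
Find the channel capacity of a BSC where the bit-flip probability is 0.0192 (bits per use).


H(p) = -p*log2(p) - (1-p)*log2(1-p) = -0.0192*log2(0.0192) - 0.9808*log2(0.9808) = 0.109493 + 0.027432 = 0.1369. C = 1 - H(p) = 1 - 0.1369 = 0.8631

0.8631 bits


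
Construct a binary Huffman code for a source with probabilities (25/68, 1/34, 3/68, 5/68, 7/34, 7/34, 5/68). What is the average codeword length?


Huffman construction (repeatedly merge the two least-probable nodes; each merge adds 1 bit to every symbol beneath it): 1/34 + 3/68 = 5/68; 5/68 + 5/68 = 5/34; 5/68 + 5/34 = 15/68; 7/34 + 7/34 = 7/17; 15/68 + 25/68 = 10/17; 7/17 + 10/17 = 1. Resulting codeword lengths (in the order the probabilities were given): (2, 4, 4, 4, 2, 2, 4). L_avg = sum(p_i * l_i) = 25/68*2 + 1/34*4 + 3/68*4 + 5/68*4 + 7/34*2 + 7/34*2 + 5/68*4 = 83/34 = 2.4412

2.4412 bits


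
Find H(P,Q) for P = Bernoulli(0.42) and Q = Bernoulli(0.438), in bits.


H(P,Q) = -p*log2(q) - (1-p)*log2(1-q). -0.42*log2(0.438) = 0.500219; -0.58*log2(0.562) = 0.482188. H(P,Q) = 0.500219 + 0.482188 = 0.9824

0.9824 bits


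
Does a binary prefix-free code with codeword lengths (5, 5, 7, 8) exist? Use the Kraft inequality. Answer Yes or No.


Kraft sum = sum(2^(-l_i)) = 0.0742, need <= 1. Result: satisfied (a binary prefix-free code with these lengths exists)

Yes


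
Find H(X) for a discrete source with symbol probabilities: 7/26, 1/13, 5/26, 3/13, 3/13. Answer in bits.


H = -sum(p_i * log2(p_i)). Terms: -(7/26)*log2(7/26) = 0.509677; -(1/13)*log2(1/13) = 0.284649; -(5/26)*log2(5/26) = 0.457406; -(3/13)*log2(3/13) = 0.488187; -(3/13)*log2(3/13) = 0.488187. H = 0.509677 + 0.284649 + 0.457406 + 0.488187 + 0.488187 = 2.2281

2.2281 bits


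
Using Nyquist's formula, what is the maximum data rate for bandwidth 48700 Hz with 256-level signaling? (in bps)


Rate = 2 * B * log2(M) = 2 * 48700 * 8.0 = 779200.0

779200.0 bps


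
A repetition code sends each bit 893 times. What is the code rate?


Rate = k/n = 1/893

1/893


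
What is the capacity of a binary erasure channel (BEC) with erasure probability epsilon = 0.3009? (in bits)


C = 1 - epsilon = 1 - 0.3009 = 0.6991

0.6991 bits


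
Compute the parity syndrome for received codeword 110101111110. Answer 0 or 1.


Syndrome = XOR of all bits = 1 XOR 1 XOR 0 XOR 1 XOR 0 XOR 1 XOR 1 XOR 1 XOR 1 XOR 1 XOR 1 XOR 0 = 1

1


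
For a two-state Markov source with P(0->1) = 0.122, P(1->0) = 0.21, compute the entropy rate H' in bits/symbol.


Stationary distribution: pi_0 = p10/(p01+p10) = 0.6325, pi_1 = 0.3675. Entropy rate H' = pi_0*H(p01) + pi_1*H(p10) = 0.6325*0.5351 + 0.3675*0.7415 = 0.6109

0.6109 bits/symbol


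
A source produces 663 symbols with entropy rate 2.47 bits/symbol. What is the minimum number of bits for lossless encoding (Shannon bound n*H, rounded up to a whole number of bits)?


Minimum bits >= n * H = 663 * 2.47 = 1637.61, rounded up to a whole number of bits = 1638

1638 bits


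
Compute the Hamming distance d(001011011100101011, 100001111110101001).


Count differing positions: ^ . ^ . ^ . ^ . . . ^ . . . . . ^ . = 6 differences

6


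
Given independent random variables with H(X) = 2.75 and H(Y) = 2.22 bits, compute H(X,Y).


For independent variables, H(X,Y) = H(X) + H(Y) = 2.75 + 2.22 = 4.97

4.97 bits


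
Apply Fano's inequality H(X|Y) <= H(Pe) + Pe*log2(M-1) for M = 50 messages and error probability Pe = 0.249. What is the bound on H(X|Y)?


H(Pe) = -Pe*log2(Pe) - (1-Pe)*log2(1-Pe) = -0.249*log2(0.249) - 0.751*log2(0.751) = 0.499440 + 0.310250 = 0.8097. Pe*log2(M-1) = 0.249*log2(49) = 1.398063. Bound = H(Pe) + Pe*log2(M-1) = 0.499440 + 0.310250 + 1.398063 = 2.2078

2.2078 bits


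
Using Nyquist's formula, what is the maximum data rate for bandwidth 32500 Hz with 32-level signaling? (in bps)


Rate = 2 * B * log2(M) = 2 * 32500 * 5.0 = 325000.0

325000.0 bps


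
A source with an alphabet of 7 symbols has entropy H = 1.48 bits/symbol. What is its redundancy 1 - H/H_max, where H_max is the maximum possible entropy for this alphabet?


H_max = log2(K) = log2(7) = 2.8074 bits/symbol. Redundancy = 1 - H/H_max = 1 - 1.48/2.8074 = 1 - 0.5272 = 0.4728

0.4728


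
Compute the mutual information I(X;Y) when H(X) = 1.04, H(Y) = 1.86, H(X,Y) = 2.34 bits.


I(X;Y) = H(X) + H(Y) - H(X,Y) = 1.04 + 1.86 - 2.34 = 0.56

0.56 bits


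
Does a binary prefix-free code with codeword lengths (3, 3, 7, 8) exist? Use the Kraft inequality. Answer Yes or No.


Kraft sum = sum(2^(-l_i)) = 0.2617, need <= 1. Result: satisfied (a binary prefix-free code with these lengths exists)

Yes


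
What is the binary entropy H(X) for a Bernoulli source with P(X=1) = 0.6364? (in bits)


H = -p*log2(p) - (1-p)*log2(1-p). -0.6364*log2(0.6364) = 0.414929; -0.3636*log2(0.3636) = 0.530702. H = 0.414929 + 0.530702 = 0.9456

0.9456 bits


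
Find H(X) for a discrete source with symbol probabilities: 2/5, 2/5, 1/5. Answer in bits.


H = -sum(p_i * log2(p_i)). Terms: -(2/5)*log2(2/5) = 0.528771; -(2/5)*log2(2/5) = 0.528771; -(1/5)*log2(1/5) = 0.464386. H = 0.528771 + 0.528771 + 0.464386 = 1.5219

1.5219 bits


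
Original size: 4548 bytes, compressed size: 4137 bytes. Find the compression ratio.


Ratio = original / compressed = 4548 / 4137 = 1.0993

1.0993


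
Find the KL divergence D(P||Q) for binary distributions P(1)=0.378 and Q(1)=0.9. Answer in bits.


KL = p*log2(p/q) + (1-p)*log2((1-p)/(1-q)) = 0.378*log2(0.378/0.9) + 0.622*log2(0.622/0.1) = 1.1671

1.1671 bits


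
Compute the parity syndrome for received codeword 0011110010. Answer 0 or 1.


Syndrome = XOR of all bits = 0 XOR 0 XOR 1 XOR 1 XOR 1 XOR 1 XOR 0 XOR 0 XOR 1 XOR 0 = 1

1


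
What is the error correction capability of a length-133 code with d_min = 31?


Correction capability = floor((d-1)/2) = floor((31-1)/2) = 15

15 errors


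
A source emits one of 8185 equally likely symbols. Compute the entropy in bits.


H = log2(n) = log2(8185) = 12.9988

12.9988 bits


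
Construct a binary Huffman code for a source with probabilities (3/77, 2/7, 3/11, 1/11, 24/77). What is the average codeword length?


Huffman construction (repeatedly merge the two least-probable nodes; each merge adds 1 bit to every symbol beneath it): 3/77 + 1/11 = 10/77; 10/77 + 3/11 = 31/77; 2/7 + 24/77 = 46/77; 31/77 + 46/77 = 1. Resulting codeword lengths (in the order the probabilities were given): (3, 2, 2, 3, 2). L_avg = sum(p_i * l_i) = 3/77*3 + 2/7*2 + 3/11*2 + 1/11*3 + 24/77*2 = 164/77 = 2.1299

2.1299 bits


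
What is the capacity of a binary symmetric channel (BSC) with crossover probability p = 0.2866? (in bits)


H(p) = -p*log2(p) - (1-p)*log2(1-p) = -0.2866*log2(0.2866) - 0.7134*log2(0.7134) = 0.516708 + 0.347581 = 0.8643. C = 1 - H(p) = 1 - 0.8643 = 0.1357

0.1357 bits


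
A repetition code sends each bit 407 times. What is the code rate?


Rate = k/n = 1/407

1/407


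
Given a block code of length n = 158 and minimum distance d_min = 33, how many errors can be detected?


Detection capability = d_min - 1 = 33 - 1 = 32

32 errors


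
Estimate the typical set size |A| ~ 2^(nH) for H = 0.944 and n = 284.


log2|A_typical| = nH = 284 * 0.944 = 268.096, so |A_typical| ~ 2^268.096 = 5.069e+80

5.069e+80


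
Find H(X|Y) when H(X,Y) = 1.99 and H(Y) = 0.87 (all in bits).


H(X|Y) = H(X,Y) - H(Y) = 1.99 - 0.87 = 1.12

1.12 bits


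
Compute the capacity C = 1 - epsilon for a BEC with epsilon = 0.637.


C = 1 - epsilon = 1 - 0.637 = 0.363

0.363 bits


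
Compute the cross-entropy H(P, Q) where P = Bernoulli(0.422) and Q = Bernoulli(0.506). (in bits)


H(P,Q) = -p*log2(q) - (1-p)*log2(1-q). -0.422*log2(0.506) = 0.414738; -0.578*log2(0.494) = 0.588067. H(P,Q) = 0.414738 + 0.588067 = 1.0028

1.0028 bits


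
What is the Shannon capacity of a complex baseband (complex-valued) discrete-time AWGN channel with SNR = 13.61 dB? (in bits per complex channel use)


SNR_linear = 10^(13.61/10) = 22.9615; C = log2(1 + SNR_linear) = log2(1 + 22.9615) = 4.5826

4.5826 bits/channel use


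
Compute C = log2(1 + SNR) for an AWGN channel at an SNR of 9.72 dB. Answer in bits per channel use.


SNR_linear = 10^(9.72/10) = 9.3756; C = log2(1 + SNR_linear) = log2(1 + 9.3756) = 3.3751

3.3751 bits/channel use


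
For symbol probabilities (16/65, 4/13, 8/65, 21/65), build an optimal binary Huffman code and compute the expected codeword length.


Huffman construction (repeatedly merge the two least-probable nodes; each merge adds 1 bit to every symbol beneath it): 8/65 + 16/65 = 24/65; 4/13 + 21/65 = 41/65; 24/65 + 41/65 = 1. Resulting codeword lengths (in the order the probabilities were given): (2, 2, 2, 2). L_avg = sum(p_i * l_i) = 16/65*2 + 4/13*2 + 8/65*2 + 21/65*2 = 2

2.0 bits


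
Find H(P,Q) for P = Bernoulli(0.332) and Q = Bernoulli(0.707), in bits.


H(P,Q) = -p*log2(q) - (1-p)*log2(1-q). -0.332*log2(0.707) = 0.166072; -0.668*log2(0.293) = 1.183046. H(P,Q) = 0.166072 + 1.183046 = 1.3491

1.3491 bits
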